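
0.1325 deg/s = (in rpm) 0.02208. Check: 1 deg/s = 0.017453293 rad/s, so 0.1325 deg/s = 0.1325 * 0.017453293 = 0.0023125613 rad/s. 1 rpm = 0.10471976 rad/s, so 0.0023125613 rad/s = 0.0023125613 / 0.10471976 = 0.022083333 rpm ≈ 0.02208 rpm (4 s.f.).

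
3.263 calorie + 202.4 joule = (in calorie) 1 calorie = 4.184 J, so 3.263 calorie = 3.263 * 4.184 = 13.652392 J. 202.4 joule = 202.4 J. Sum: 13.652392 + 202.4 = 216.05239 J. 1 calorie = 4.184 J, so 216.05239 J = 216.05239 / 4.184 = 51.637761 calorie ≈ 51.64 calorie (4 s.f.). Final answer: 51.64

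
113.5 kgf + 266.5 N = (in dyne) 1 kgf = 9.80665 N, so 113.5 kgf = 113.5 * 9.80665 = 1113.0548 N. 266.5 N is already in N. Sum: 1113.0548 + 266.5 = 1379.5548 N. 1 dyne = 1e-05 N, so 1379.5548 N = 1379.5548 / 1e-05 = 1.3795548e+08 dyne ≈ 1.38e+08 dyne (4 s.f.). Final answer: 1.38e+08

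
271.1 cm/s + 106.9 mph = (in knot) 1 cm/s = 0.01 m/s, so 271.1 cm/s = 271.1 * 0.01 = 2.711 m/s. 1 mph = 0.44704 m/s, so 106.9 mph = 106.9 * 0.44704 = 47.788576 m/s. Sum: 2.711 + 47.788576 = 50.499576 m/s. 1 knot = 0.51444444 m/s, so 50.499576 m/s = 50.499576 / 0.51444444 = 98.163323 knot ≈ 98.16 knot (4 s.f.). Final answer: 98.16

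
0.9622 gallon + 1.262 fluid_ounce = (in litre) 1 gallon = 0.0037854118 m^3, so 0.9622 gallon = 0.9622 * 0.0037854118 = 0.0036423232 m^3. 1 fluid_ounce = 2.957353e-05 m^3, so 1.262 fluid_ounce = 1.262 * 2.957353e-05 = 3.7321794e-05 m^3. Sum: 0.0036423232 + 3.7321794e-05 = 0.003679645 m^3. 1 litre = 0.001 m^3, so 0.003679645 m^3 = 0.003679645 / 0.001 = 3.679645 litre ≈ 3.68 litre (4 s.f.). Final answer: 3.68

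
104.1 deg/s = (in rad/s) 1.817. Check: 1 deg/s = 0.017453293 rad/s, so 104.1 deg/s = 104.1 * 0.017453293 = 1.8168878 rad/s. Result: 1.8168878 rad/s ≈ 1.817 rad/s (4 s.f.).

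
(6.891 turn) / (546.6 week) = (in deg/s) 7.504e-06. Check: 1 turn = 6.2831853 rad, so 6.891 turn = 6.891 * 6.2831853 = 43.29743 rad. 1 week = 604800 s, so 546.6 week = 546.6 * 604800 = 3.3058368e+08 s. Combine: 43.29743 rad / 3.3058368e+08 s = 1.3097268e-07 rad/s. 1 deg/s = 0.017453293 rad/s, so 1.3097268e-07 rad/s = 1.3097268e-07 / 0.017453293 = 7.5041817e-06 deg/s ≈ 7.504e-06 deg/s (4 s.f.).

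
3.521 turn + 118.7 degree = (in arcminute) 8.318e+04. Check: 1 turn = 6.2831853 rad, so 3.521 turn = 3.521 * 6.2831853 = 22.123095 rad. 1 degree = 0.017453293 rad, so 118.7 degree = 118.7 * 0.017453293 = 2.0717058 rad. Sum: 22.123095 + 2.0717058 = 24.194801 rad. 1 arcminute = 0.00029088821 rad, so 24.194801 rad = 24.194801 / 0.00029088821 = 83175.6 arcminute ≈ 8.318e+04 arcminute (4 s.f.).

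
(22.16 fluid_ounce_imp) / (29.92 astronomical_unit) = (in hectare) 1.407e-20. Check: 1 fluid_ounce_imp = 2.8413063e-05 m^3, so 22.16 fluid_ounce_imp = 22.16 * 2.8413063e-05 = 0.00062963347 m^3. 1 astronomical_unit = 1.4959787e+11 m, so 29.92 astronomical_unit = 29.92 * 1.4959787e+11 = 4.4759683e+12 m. Combine: 0.00062963347 m^3 / 4.4759683e+12 m = 1.4066978e-16 m^2. 1 hectare = 10000 m^2, so 1.4066978e-16 m^2 = 1.4066978e-16 / 10000 = 1.4066978e-20 hectare ≈ 1.407e-20 hectare (4 s.f.).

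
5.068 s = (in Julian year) 1.606e-07. Check: 1 Julian year = 31557600 s, so 5.068 s = 5.068 / 31557600 = 1.6059523e-07 Julian year ≈ 1.606e-07 Julian year (4 s.f.).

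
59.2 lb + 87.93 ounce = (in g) 2.935e+04. Check: 1 lb = 0.45359237 kg, so 59.2 lb = 59.2 * 0.45359237 = 26.852668 kg. 1 ounce = 0.028349523 kg, so 87.93 ounce = 87.93 * 0.028349523 = 2.4927736 kg. Sum: 26.852668 + 2.4927736 = 29.345442 kg. 1 g = 0.001 kg, so 29.345442 kg = 29.345442 / 0.001 = 29345.442 g ≈ 2.935e+04 g (4 s.f.).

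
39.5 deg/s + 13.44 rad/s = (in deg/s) 1 deg/s = 0.017453293 rad/s, so 39.5 deg/s = 39.5 * 0.017453293 = 0.68940505 rad/s. 13.44 rad/s is already in rad/s. Sum: 0.68940505 + 13.44 = 14.129405 rad/s. 1 deg/s = 0.017453293 rad/s, so 14.129405 rad/s = 14.129405 / 0.017453293 = 809.55528 deg/s ≈ 809.6 deg/s (4 s.f.). Final answer: 809.6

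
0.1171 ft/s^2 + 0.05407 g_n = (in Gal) 1 ft/s^2 = 0.3048 m/s^2, so 0.1171 ft/s^2 = 0.1171 * 0.3048 = 0.03569208 m/s^2. 1 g_n = 9.80665 m/s^2, so 0.05407 g_n = 0.05407 * 9.80665 = 0.53024557 m/s^2. Sum: 0.03569208 + 0.53024557 = 0.56593765 m/s^2. 1 Gal = 0.01 m/s^2, so 0.56593765 m/s^2 = 0.56593765 / 0.01 = 56.593765 Gal ≈ 56.59 Gal (4 s.f.). Final answer: 56.59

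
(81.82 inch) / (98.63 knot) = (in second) 1 inch = 0.0254 m, so 81.82 inch = 81.82 * 0.0254 = 2.078228 m. 1 knot = 0.51444444 m/s, so 98.63 knot = 98.63 * 0.51444444 = 50.739656 m/s. Combine: 2.078228 m / 50.739656 m/s = 0.040958654 s. 0.040958654 s = 0.040958654 second ≈ 0.04096 second (4 s.f.). Final answer: 0.04096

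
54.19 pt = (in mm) 1 pt = 0.00035277778 m, so 54.19 pt = 54.19 * 0.00035277778 = 0.019117028 m. 1 mm = 0.001 m, so 0.019117028 m = 0.019117028 / 0.001 = 19.117028 mm ≈ 19.12 mm (4 s.f.). Final answer: 19.12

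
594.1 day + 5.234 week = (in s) 5.45e+07. Check: 1 day = 86400 s, so 594.1 day = 594.1 * 86400 = 51330240 s. 1 week = 604800 s, so 5.234 week = 5.234 * 604800 = 3165523.2 s. Sum: 51330240 + 3165523.2 = 54495763 s. Result: 54495763 s ≈ 5.45e+07 s (4 s.f.).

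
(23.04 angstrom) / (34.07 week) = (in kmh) 4.025e-16. Check: 1 angstrom = 1e-10 m, so 23.04 angstrom = 23.04 * 1e-10 = 2.304e-09 m. 1 week = 604800 s, so 34.07 week = 34.07 * 604800 = 20605536 s. Combine: 2.304e-09 m / 20605536 s = 1.1181461e-16 m/s. 1 kmh = 0.27777778 m/s, so 1.1181461e-16 m/s = 1.1181461e-16 / 0.27777778 = 4.025326e-16 kmh ≈ 4.025e-16 kmh (4 s.f.).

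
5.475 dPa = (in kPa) 0.0005475. Check: 1 dPa = 0.1 Pa, so 5.475 dPa = 5.475 * 0.1 = 0.5475 Pa. 1 kPa = 1000 Pa, so 0.5475 Pa = 0.5475 / 1000 = 0.0005475 kPa.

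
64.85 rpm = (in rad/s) 1 rpm = 0.10471976 rad/s, so 64.85 rpm = 64.85 * 0.10471976 = 6.7910761 rad/s. Result: 6.7910761 rad/s ≈ 6.791 rad/s (4 s.f.). Final answer: 6.791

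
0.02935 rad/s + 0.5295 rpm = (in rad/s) 0.0848. Check: 0.02935 rad/s is already in rad/s. 1 rpm = 0.10471976 rad/s, so 0.5295 rpm = 0.5295 * 0.10471976 = 0.05544911 rad/s. Sum: 0.02935 + 0.05544911 = 0.08479911 rad/s. Result: 0.08479911 rad/s ≈ 0.0848 rad/s (4 s.f.).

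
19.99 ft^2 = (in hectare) 0.0001857. Check: 1 ft^2 = 0.09290304 m^2, so 19.99 ft^2 = 19.99 * 0.09290304 = 1.8571318 m^2. 1 hectare = 10000 m^2, so 1.8571318 m^2 = 1.8571318 / 10000 = 0.00018571318 hectare ≈ 0.0001857 hectare (4 s.f.).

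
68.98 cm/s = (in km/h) 2.483. Check: 1 cm/s = 0.01 m/s, so 68.98 cm/s = 68.98 * 0.01 = 0.6898 m/s. 1 km/h = 0.27777778 m/s, so 0.6898 m/s = 0.6898 / 0.27777778 = 2.48328 km/h ≈ 2.483 km/h (4 s.f.).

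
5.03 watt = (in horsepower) 0.006745. Check: 5.03 watt = 5.03 W. 1 horsepower = 745.69987 W, so 5.03 W = 5.03 / 745.69987 = 0.0067453411 horsepower ≈ 0.006745 horsepower (4 s.f.).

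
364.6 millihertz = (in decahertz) 1 millihertz = 0.001 Hz, so 364.6 millihertz = 364.6 * 0.001 = 0.3646 Hz. 1 decahertz = 10 Hz, so 0.3646 Hz = 0.3646 / 10 = 0.03646 decahertz. Final answer: 0.03646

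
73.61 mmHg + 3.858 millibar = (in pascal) 1.02e+04. Check: 1 mmHg = 133.32237 Pa, so 73.61 mmHg = 73.61 * 133.32237 = 9813.8595 Pa. 1 millibar = 100 Pa, so 3.858 millibar = 3.858 * 100 = 385.8 Pa. Sum: 9813.8595 + 385.8 = 10199.66 Pa. 10199.66 Pa = 10199.66 pascal ≈ 1.02e+04 pascal (4 s.f.).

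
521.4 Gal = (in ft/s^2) 17.11. Check: 1 Gal = 0.01 m/s^2, so 521.4 Gal = 521.4 * 0.01 = 5.214 m/s^2. 1 ft/s^2 = 0.3048 m/s^2, so 5.214 m/s^2 = 5.214 / 0.3048 = 17.106299 ft/s^2 ≈ 17.11 ft/s^2 (4 s.f.).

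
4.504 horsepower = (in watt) 3359. Check: 1 horsepower = 745.69987 W, so 4.504 horsepower = 4.504 * 745.69987 = 3358.6322 W. 3358.6322 W = 3358.6322 watt ≈ 3359 watt (4 s.f.).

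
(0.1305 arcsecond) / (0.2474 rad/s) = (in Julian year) 8.104e-14. Check: 1 arcsecond = 4.8481368e-06 rad, so 0.1305 arcsecond = 0.1305 * 4.8481368e-06 = 6.3268185e-07 rad. 0.2474 rad/s is already in rad/s. Combine: 6.3268185e-07 rad / 0.2474 rad/s = 2.5573236e-06 s. 1 Julian year = 31557600 s, so 2.5573236e-06 s = 2.5573236e-06 / 31557600 = 8.1036694e-14 Julian year ≈ 8.104e-14 Julian year (4 s.f.).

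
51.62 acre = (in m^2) 2.089e+05. Check: 1 acre = 4046.8564 m^2, so 51.62 acre = 51.62 * 4046.8564 = 208898.73 m^2. Result: 208898.73 m^2 ≈ 2.089e+05 m^2 (4 s.f.).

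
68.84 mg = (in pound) 1 mg = 1e-06 kg, so 68.84 mg = 68.84 * 1e-06 = 6.884e-05 kg. 1 pound = 0.45359237 kg, so 6.884e-05 kg = 6.884e-05 / 0.45359237 = 0.00015176622 pound ≈ 0.0001518 pound (4 s.f.). Final answer: 0.0001518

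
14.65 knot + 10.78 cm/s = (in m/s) 1 knot = 0.51444444 m/s, so 14.65 knot = 14.65 * 0.51444444 = 7.5366111 m/s. 1 cm/s = 0.01 m/s, so 10.78 cm/s = 10.78 * 0.01 = 0.1078 m/s. Sum: 7.5366111 + 0.1078 = 7.6444111 m/s. Result: 7.6444111 m/s ≈ 7.644 m/s (4 s.f.). Final answer: 7.644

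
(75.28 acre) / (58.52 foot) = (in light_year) 1.805e-12. Check: 1 acre = 4046.8564 m^2, so 75.28 acre = 75.28 * 4046.8564 = 304647.35 m^2. 1 foot = 0.3048 m, so 58.52 foot = 58.52 * 0.3048 = 17.836896 m. Combine: 304647.35 m^2 / 17.836896 m = 17079.617 m. 1 light_year = 9.4607305e+15 m, so 17079.617 m = 17079.617 / 9.4607305e+15 = 1.8053169e-12 light_year ≈ 1.805e-12 light_year (4 s.f.).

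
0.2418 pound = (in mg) 1.097e+05. Check: 1 pound = 0.45359237 kg, so 0.2418 pound = 0.2418 * 0.45359237 = 0.10967864 kg. 1 mg = 1e-06 kg, so 0.10967864 kg = 0.10967864 / 1e-06 = 109678.64 mg ≈ 1.097e+05 mg (4 s.f.).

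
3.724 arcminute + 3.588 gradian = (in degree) 3.291. Check: 1 arcminute = 0.00029088821 rad, so 3.724 arcminute = 3.724 * 0.00029088821 = 0.0010832677 rad. 1 gradian = 0.015707963 rad, so 3.588 gradian = 3.588 * 0.015707963 = 0.056360172 rad. Sum: 0.0010832677 + 0.056360172 = 0.05744344 rad. 1 degree = 0.017453293 rad, so 0.05744344 rad = 0.05744344 / 0.017453293 = 3.2912667 degree ≈ 3.291 degree (4 s.f.).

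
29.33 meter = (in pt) 8.314e+04. Check: 29.33 meter = 29.33 m. 1 pt = 0.00035277778 m, so 29.33 m = 29.33 / 0.00035277778 = 83140.157 pt ≈ 8.314e+04 pt (4 s.f.).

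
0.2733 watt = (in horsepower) 0.0003665. Check: 0.2733 watt = 0.2733 W. 1 horsepower = 745.69987 W, so 0.2733 W = 0.2733 / 745.69987 = 0.00036650134 horsepower ≈ 0.0003665 horsepower (4 s.f.).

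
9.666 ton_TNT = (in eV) 1 ton_TNT = 4.184e+09 J, so 9.666 ton_TNT = 9.666 * 4.184e+09 = 4.0442544e+10 J. 1 eV = 1.6021766e-19 J, so 4.0442544e+10 J = 4.0442544e+10 / 1.6021766e-19 = 2.5242251e+29 eV ≈ 2.524e+29 eV (4 s.f.). Final answer: 2.524e+29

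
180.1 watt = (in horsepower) 0.2415. Check: 180.1 watt = 180.1 W. 1 horsepower = 745.69987 W, so 180.1 W = 180.1 / 745.69987 = 0.24151808 horsepower ≈ 0.2415 horsepower (4 s.f.).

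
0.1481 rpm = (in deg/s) 1 rpm = 0.10471976 rad/s, so 0.1481 rpm = 0.1481 * 0.10471976 = 0.015508996 rad/s. 1 deg/s = 0.017453293 rad/s, so 0.015508996 rad/s = 0.015508996 / 0.017453293 = 0.8886 deg/s. Final answer: 0.8886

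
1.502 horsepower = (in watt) 1120. Check: 1 horsepower = 745.69987 W, so 1.502 horsepower = 1.502 * 745.69987 = 1120.0412 W. 1120.0412 W = 1120.0412 watt ≈ 1120 watt (4 s.f.).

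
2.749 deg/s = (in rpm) 0.4582. Check: 1 deg/s = 0.017453293 rad/s, so 2.749 deg/s = 2.749 * 0.017453293 = 0.047979101 rad/s. 1 rpm = 0.10471976 rad/s, so 0.047979101 rad/s = 0.047979101 / 0.10471976 = 0.45816667 rpm ≈ 0.4582 rpm (4 s.f.).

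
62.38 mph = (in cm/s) 1 mph = 0.44704 m/s, so 62.38 mph = 62.38 * 0.44704 = 27.886355 m/s. 1 cm/s = 0.01 m/s, so 27.886355 m/s = 27.886355 / 0.01 = 2788.6355 cm/s ≈ 2789 cm/s (4 s.f.). Final answer: 2789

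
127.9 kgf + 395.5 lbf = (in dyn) 3.014e+08. Check: 1 kgf = 9.80665 N, so 127.9 kgf = 127.9 * 9.80665 = 1254.2705 N. 1 lbf = 4.4482216 N, so 395.5 lbf = 395.5 * 4.4482216 = 1759.2716 N. Sum: 1254.2705 + 1759.2716 = 3013.5422 N. 1 dyn = 1e-05 N, so 3013.5422 N = 3013.5422 / 1e-05 = 3.0135422e+08 dyn ≈ 3.014e+08 dyn (4 s.f.).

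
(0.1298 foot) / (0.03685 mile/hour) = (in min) 1 foot = 0.3048 m, so 0.1298 foot = 0.1298 * 0.3048 = 0.03956304 m. 1 mile/hour = 0.44704 m/s, so 0.03685 mile/hour = 0.03685 * 0.44704 = 0.016473424 m/s. Combine: 0.03956304 m / 0.016473424 m/s = 2.4016282 s. 1 min = 60 s, so 2.4016282 s = 2.4016282 / 60 = 0.040027137 min ≈ 0.04003 min (4 s.f.). Final answer: 0.04003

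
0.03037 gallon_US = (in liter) 1 gallon_US = 0.0037854118 m^3, so 0.03037 gallon_US = 0.03037 * 0.0037854118 = 0.00011496296 m^3. 1 liter = 0.001 m^3, so 0.00011496296 m^3 = 0.00011496296 / 0.001 = 0.11496296 liter ≈ 0.115 liter (4 s.f.). Final answer: 0.115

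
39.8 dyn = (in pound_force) 8.947e-05. Check: 1 dyn = 1e-05 N, so 39.8 dyn = 39.8 * 1e-05 = 0.000398 N. 1 pound_force = 4.4482216 N, so 0.000398 N = 0.000398 / 4.4482216 = 8.9473959e-05 pound_force ≈ 8.947e-05 pound_force (4 s.f.).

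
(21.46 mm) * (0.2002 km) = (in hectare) 1 mm = 0.001 m, so 21.46 mm = 21.46 * 0.001 = 0.02146 m. 1 km = 1000 m, so 0.2002 km = 0.2002 * 1000 = 200.2 m. Combine: 0.02146 m * 200.2 m = 4.296292 m^2. 1 hectare = 10000 m^2, so 4.296292 m^2 = 4.296292 / 10000 = 0.0004296292 hectare ≈ 0.0004296 hectare (4 s.f.). Final answer: 0.0004296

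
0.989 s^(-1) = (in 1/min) 0.989 s^(-1) = 0.989 Hz. 1 1/min = 0.016666667 Hz, so 0.989 Hz = 0.989 / 0.016666667 = 59.34 1/min. Final answer: 59.34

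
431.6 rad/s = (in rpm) 1 rpm = 0.10471976 rad/s, so 431.6 rad/s = 431.6 / 0.10471976 = 4121.4764 rpm ≈ 4121 rpm (4 s.f.). Final answer: 4121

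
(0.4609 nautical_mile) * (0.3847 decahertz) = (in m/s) 3284. Check: 1 nautical_mile = 1852 m, so 0.4609 nautical_mile = 0.4609 * 1852 = 853.5868 m. 1 decahertz = 10 Hz, so 0.3847 decahertz = 0.3847 * 10 = 3.847 Hz. Combine: 853.5868 m * 3.847 Hz = 3283.7484 m/s. Result: 3283.7484 m/s ≈ 3284 m/s (4 s.f.).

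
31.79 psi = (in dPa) 1 psi = 6894.7573 Pa, so 31.79 psi = 31.79 * 6894.7573 = 219184.33 Pa. 1 dPa = 0.1 Pa, so 219184.33 Pa = 219184.33 / 0.1 = 2191843.3 dPa ≈ 2.192e+06 dPa (4 s.f.). Final answer: 2.192e+06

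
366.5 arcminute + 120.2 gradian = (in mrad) 1 arcminute = 0.00029088821 rad, so 366.5 arcminute = 366.5 * 0.00029088821 = 0.10661053 rad. 1 gradian = 0.015707963 rad, so 120.2 gradian = 120.2 * 0.015707963 = 1.8880972 rad. Sum: 0.10661053 + 1.8880972 = 1.9947077 rad. 1 mrad = 0.001 rad, so 1.9947077 rad = 1.9947077 / 0.001 = 1994.7077 mrad ≈ 1995 mrad (4 s.f.). Final answer: 1995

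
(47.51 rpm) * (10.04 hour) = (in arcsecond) 3.709e+10. Check: 1 rpm = 0.10471976 rad/s, so 47.51 rpm = 47.51 * 0.10471976 = 4.9752356 rad/s. 1 hour = 3600 s, so 10.04 hour = 10.04 * 3600 = 36144 s. Combine: 4.9752356 rad/s * 36144 s = 179824.91 rad. 1 arcsecond = 4.8481368e-06 rad, so 179824.91 rad = 179824.91 / 4.8481368e-06 = 3.7091551e+10 arcsecond ≈ 3.709e+10 arcsecond (4 s.f.).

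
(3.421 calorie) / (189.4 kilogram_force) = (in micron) 7706. Check: 1 calorie = 4.184 J, so 3.421 calorie = 3.421 * 4.184 = 14.313464 J. 1 kilogram_force = 9.80665 N, so 189.4 kilogram_force = 189.4 * 9.80665 = 1857.3795 N. Combine: 14.313464 J / 1857.3795 N = 0.0077062678 m. 1 micron = 1e-06 m, so 0.0077062678 m = 0.0077062678 / 1e-06 = 7706.2678 micron ≈ 7706 micron (4 s.f.).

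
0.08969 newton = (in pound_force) 0.08969 newton = 0.08969 N. 1 pound_force = 4.4482216 N, so 0.08969 N = 0.08969 / 4.4482216 = 0.020163114 pound_force ≈ 0.02016 pound_force (4 s.f.). Final answer: 0.02016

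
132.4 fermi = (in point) 3.753e-10. Check: 1 fermi = 1e-15 m, so 132.4 fermi = 132.4 * 1e-15 = 1.324e-13 m. 1 point = 0.00035277778 m, so 1.324e-13 m = 1.324e-13 / 0.00035277778 = 3.7530709e-10 point ≈ 3.753e-10 point (4 s.f.).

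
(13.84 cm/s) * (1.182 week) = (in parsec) 3.206e-12. Check: 1 cm/s = 0.01 m/s, so 13.84 cm/s = 13.84 * 0.01 = 0.1384 m/s. 1 week = 604800 s, so 1.182 week = 1.182 * 604800 = 714873.6 s. Combine: 0.1384 m/s * 714873.6 s = 98938.506 m. 1 parsec = 3.0856776e+16 m, so 98938.506 m = 98938.506 / 3.0856776e+16 = 3.2063786e-12 parsec ≈ 3.206e-12 parsec (4 s.f.).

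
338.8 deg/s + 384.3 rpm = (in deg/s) 2645. Check: 1 deg/s = 0.017453293 rad/s, so 338.8 deg/s = 338.8 * 0.017453293 = 5.9131755 rad/s. 1 rpm = 0.10471976 rad/s, so 384.3 rpm = 384.3 * 0.10471976 = 40.243802 rad/s. Sum: 5.9131755 + 40.243802 = 46.156977 rad/s. 1 deg/s = 0.017453293 rad/s, so 46.156977 rad/s = 46.156977 / 0.017453293 = 2644.6 deg/s ≈ 2645 deg/s (4 s.f.).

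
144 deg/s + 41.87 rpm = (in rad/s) 6.898. Check: 1 deg/s = 0.017453293 rad/s, so 144 deg/s = 144 * 0.017453293 = 2.5132741 rad/s. 1 rpm = 0.10471976 rad/s, so 41.87 rpm = 41.87 * 0.10471976 = 4.3846161 rad/s. Sum: 2.5132741 + 4.3846161 = 6.8978903 rad/s. Result: 6.8978903 rad/s ≈ 6.898 rad/s (4 s.f.).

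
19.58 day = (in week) 2.797. Check: 1 day = 86400 s, so 19.58 day = 19.58 * 86400 = 1691712 s. 1 week = 604800 s, so 1691712 s = 1691712 / 604800 = 2.7971429 week ≈ 2.797 week (4 s.f.).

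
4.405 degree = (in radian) 1 degree = 0.017453293 rad, so 4.405 degree = 4.405 * 0.017453293 = 0.076881754 rad. 0.076881754 rad = 0.076881754 radian ≈ 0.07688 radian (4 s.f.). Final answer: 0.07688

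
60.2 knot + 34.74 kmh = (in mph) 90.86. Check: 1 knot = 0.51444444 m/s, so 60.2 knot = 60.2 * 0.51444444 = 30.969556 m/s. 1 kmh = 0.27777778 m/s, so 34.74 kmh = 34.74 * 0.27777778 = 9.65 m/s. Sum: 30.969556 + 9.65 = 40.619556 m/s. 1 mph = 0.44704 m/s, so 40.619556 m/s = 40.619556 / 0.44704 = 90.863358 mph ≈ 90.86 mph (4 s.f.).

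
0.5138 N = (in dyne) 5.138e+04. Check: 1 dyne = 1e-05 N, so 0.5138 N = 0.5138 / 1e-05 = 51380 dyne ≈ 5.138e+04 dyne (4 s.f.).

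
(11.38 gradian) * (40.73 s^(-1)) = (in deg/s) 417.2. Check: 1 gradian = 0.015707963 rad, so 11.38 gradian = 11.38 * 0.015707963 = 0.17875662 rad. 40.73 s^(-1) = 40.73 Hz. Combine: 0.17875662 rad * 40.73 Hz = 7.2807572 rad/s. 1 deg/s = 0.017453293 rad/s, so 7.2807572 rad/s = 7.2807572 / 0.017453293 = 417.15666 deg/s ≈ 417.2 deg/s (4 s.f.).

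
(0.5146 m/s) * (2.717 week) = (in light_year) 8.938e-11. Check: 0.5146 m/s is already in m/s. 1 week = 604800 s, so 2.717 week = 2.717 * 604800 = 1643241.6 s. Combine: 0.5146 m/s * 1643241.6 s = 845612.13 m. 1 light_year = 9.4607305e+15 m, so 845612.13 m = 845612.13 / 9.4607305e+15 = 8.9381272e-11 light_year ≈ 8.938e-11 light_year (4 s.f.).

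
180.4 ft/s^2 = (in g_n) 5.607. Check: 1 ft/s^2 = 0.3048 m/s^2, so 180.4 ft/s^2 = 180.4 * 0.3048 = 54.98592 m/s^2. 1 g_n = 9.80665 m/s^2, so 54.98592 m/s^2 = 54.98592 / 9.80665 = 5.6070034 g_n ≈ 5.607 g_n (4 s.f.).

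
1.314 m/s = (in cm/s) 1 cm/s = 0.01 m/s, so 1.314 m/s = 1.314 / 0.01 = 131.4 cm/s. Final answer: 131.4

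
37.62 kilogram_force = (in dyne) 3.689e+07. Check: 1 kilogram_force = 9.80665 N, so 37.62 kilogram_force = 37.62 * 9.80665 = 368.92617 N. 1 dyne = 1e-05 N, so 368.92617 N = 368.92617 / 1e-05 = 36892617 dyne ≈ 3.689e+07 dyne (4 s.f.).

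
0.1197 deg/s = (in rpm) 1 deg/s = 0.017453293 rad/s, so 0.1197 deg/s = 0.1197 * 0.017453293 = 0.0020891591 rad/s. 1 rpm = 0.10471976 rad/s, so 0.0020891591 rad/s = 0.0020891591 / 0.10471976 = 0.01995 rpm. Final answer: 0.01995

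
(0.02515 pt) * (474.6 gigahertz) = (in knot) 8.185e+06. Check: 1 pt = 0.00035277778 m, so 0.02515 pt = 0.02515 * 0.00035277778 = 8.8723611e-06 m. 1 gigahertz = 1e+09 Hz, so 474.6 gigahertz = 474.6 * 1e+09 = 4.746e+11 Hz. Combine: 8.8723611e-06 m * 4.746e+11 Hz = 4210822.6 m/s. 1 knot = 0.51444444 m/s, so 4210822.6 m/s = 4210822.6 / 0.51444444 = 8185184.3 knot ≈ 8.185e+06 knot (4 s.f.).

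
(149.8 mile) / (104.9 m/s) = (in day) 0.0266. Check: 1 mile = 1609.344 m, so 149.8 mile = 149.8 * 1609.344 = 241079.73 m. 104.9 m/s is already in m/s. Combine: 241079.73 m / 104.9 m/s = 2298.1862 s. 1 day = 86400 s, so 2298.1862 s = 2298.1862 / 86400 = 0.026599377 day ≈ 0.0266 day (4 s.f.).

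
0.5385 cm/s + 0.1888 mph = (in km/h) 0.3232. Check: 1 cm/s = 0.01 m/s, so 0.5385 cm/s = 0.5385 * 0.01 = 0.005385 m/s. 1 mph = 0.44704 m/s, so 0.1888 mph = 0.1888 * 0.44704 = 0.084401152 m/s. Sum: 0.005385 + 0.084401152 = 0.089786152 m/s. 1 km/h = 0.27777778 m/s, so 0.089786152 m/s = 0.089786152 / 0.27777778 = 0.32323015 km/h ≈ 0.3232 km/h (4 s.f.).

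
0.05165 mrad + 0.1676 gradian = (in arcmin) 1 mrad = 0.001 rad, so 0.05165 mrad = 0.05165 * 0.001 = 5.165e-05 rad. 1 gradian = 0.015707963 rad, so 0.1676 gradian = 0.1676 * 0.015707963 = 0.0026326546 rad. Sum: 5.165e-05 + 0.0026326546 = 0.0026843046 rad. 1 arcmin = 0.00029088821 rad, so 0.0026843046 rad = 0.0026843046 / 0.00029088821 = 9.2279596 arcmin ≈ 9.228 arcmin (4 s.f.). Final answer: 9.228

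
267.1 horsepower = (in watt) 1.992e+05. Check: 1 horsepower = 745.69987 W, so 267.1 horsepower = 267.1 * 745.69987 = 199176.44 W. 199176.44 W = 199176.44 watt ≈ 1.992e+05 watt (4 s.f.).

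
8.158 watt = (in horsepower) 8.158 watt = 8.158 W. 1 horsepower = 745.69987 W, so 8.158 W = 8.158 / 745.69987 = 0.010940058 horsepower ≈ 0.01094 horsepower (4 s.f.). Final answer: 0.01094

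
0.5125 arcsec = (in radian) 1 arcsec = 4.8481368e-06 rad, so 0.5125 arcsec = 0.5125 * 4.8481368e-06 = 2.4846701e-06 rad. 2.4846701e-06 rad = 2.4846701e-06 radian ≈ 2.485e-06 radian (4 s.f.). Final answer: 2.485e-06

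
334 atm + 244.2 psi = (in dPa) 1 atm = 101325 Pa, so 334 atm = 334 * 101325 = 33842550 Pa. 1 psi = 6894.7573 Pa, so 244.2 psi = 244.2 * 6894.7573 = 1683699.7 Pa. Sum: 33842550 + 1683699.7 = 35526250 Pa. 1 dPa = 0.1 Pa, so 35526250 Pa = 35526250 / 0.1 = 3.552625e+08 dPa ≈ 3.553e+08 dPa (4 s.f.). Final answer: 3.553e+08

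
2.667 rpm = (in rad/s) 0.2793. Check: 1 rpm = 0.10471976 rad/s, so 2.667 rpm = 2.667 * 0.10471976 = 0.27928759 rad/s. Result: 0.27928759 rad/s ≈ 0.2793 rad/s (4 s.f.).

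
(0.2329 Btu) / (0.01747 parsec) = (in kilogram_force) 1 Btu = 1055.0559 J, so 0.2329 Btu = 0.2329 * 1055.0559 = 245.72251 J. 1 parsec = 3.0856776e+16 m, so 0.01747 parsec = 0.01747 * 3.0856776e+16 = 5.3906787e+14 m. Combine: 245.72251 J / 5.3906787e+14 m = 4.5582851e-13 N. 1 kilogram_force = 9.80665 N, so 4.5582851e-13 N = 4.5582851e-13 / 9.80665 = 4.6481573e-14 kilogram_force ≈ 4.648e-14 kilogram_force (4 s.f.). Final answer: 4.648e-14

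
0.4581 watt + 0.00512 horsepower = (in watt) 0.4581 watt = 0.4581 W. 1 horsepower = 745.69987 W, so 0.00512 horsepower = 0.00512 * 745.69987 = 3.8179833 W. Sum: 0.4581 + 3.8179833 = 4.2760833 W. 4.2760833 W = 4.2760833 watt ≈ 4.276 watt (4 s.f.). Final answer: 4.276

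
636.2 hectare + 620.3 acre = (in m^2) 1 hectare = 10000 m^2, so 636.2 hectare = 636.2 * 10000 = 6362000 m^2. 1 acre = 4046.8564 m^2, so 620.3 acre = 620.3 * 4046.8564 = 2510265 m^2. Sum: 6362000 + 2510265 = 8872265 m^2. Result: 8872265 m^2 ≈ 8.872e+06 m^2 (4 s.f.). Final answer: 8.872e+06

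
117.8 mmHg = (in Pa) 1.571e+04. Check: 1 mmHg = 133.32237 Pa, so 117.8 mmHg = 117.8 * 133.32237 = 15705.375 Pa. Result: 15705.375 Pa ≈ 1.571e+04 Pa (4 s.f.).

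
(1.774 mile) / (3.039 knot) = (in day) 1 mile = 1609.344 m, so 1.774 mile = 1.774 * 1609.344 = 2854.9763 m. 1 knot = 0.51444444 m/s, so 3.039 knot = 3.039 * 0.51444444 = 1.5633967 m/s. Combine: 2854.9763 m / 1.5633967 m/s = 1826.1368 s. 1 day = 86400 s, so 1826.1368 s = 1826.1368 / 86400 = 0.021135843 day ≈ 0.02114 day (4 s.f.). Final answer: 0.02114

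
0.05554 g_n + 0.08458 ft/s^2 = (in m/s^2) 1 g_n = 9.80665 m/s^2, so 0.05554 g_n = 0.05554 * 9.80665 = 0.54466134 m/s^2. 1 ft/s^2 = 0.3048 m/s^2, so 0.08458 ft/s^2 = 0.08458 * 0.3048 = 0.025779984 m/s^2. Sum: 0.54466134 + 0.025779984 = 0.57044132 m/s^2. Result: 0.57044132 m/s^2 ≈ 0.5704 m/s^2 (4 s.f.). Final answer: 0.5704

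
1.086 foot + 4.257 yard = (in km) 0.004224. Check: 1 foot = 0.3048 m, so 1.086 foot = 1.086 * 0.3048 = 0.3310128 m. 1 yard = 0.9144 m, so 4.257 yard = 4.257 * 0.9144 = 3.8926008 m. Sum: 0.3310128 + 3.8926008 = 4.2236136 m. 1 km = 1000 m, so 4.2236136 m = 4.2236136 / 1000 = 0.0042236136 km ≈ 0.004224 km (4 s.f.).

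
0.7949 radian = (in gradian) 50.6. Check: 0.7949 radian = 0.7949 rad. 1 gradian = 0.015707963 rad, so 0.7949 rad = 0.7949 / 0.015707963 = 50.604906 gradian ≈ 50.6 gradian (4 s.f.).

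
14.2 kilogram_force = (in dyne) 1 kilogram_force = 9.80665 N, so 14.2 kilogram_force = 14.2 * 9.80665 = 139.25443 N. 1 dyne = 1e-05 N, so 139.25443 N = 139.25443 / 1e-05 = 13925443 dyne ≈ 1.393e+07 dyne (4 s.f.). Final answer: 1.393e+07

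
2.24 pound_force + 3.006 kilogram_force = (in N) 39.44. Check: 1 pound_force = 4.4482216 N, so 2.24 pound_force = 2.24 * 4.4482216 = 9.9640164 N. 1 kilogram_force = 9.80665 N, so 3.006 kilogram_force = 3.006 * 9.80665 = 29.47879 N. Sum: 9.9640164 + 29.47879 = 39.442806 N. Result: 39.442806 N ≈ 39.44 N (4 s.f.).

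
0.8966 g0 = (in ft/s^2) 1 g0 = 9.80665 m/s^2, so 0.8966 g0 = 0.8966 * 9.80665 = 8.7926424 m/s^2. 1 ft/s^2 = 0.3048 m/s^2, so 8.7926424 m/s^2 = 8.7926424 / 0.3048 = 28.847252 ft/s^2 ≈ 28.85 ft/s^2 (4 s.f.). Final answer: 28.85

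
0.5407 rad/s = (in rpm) 1 rpm = 0.10471976 rad/s, so 0.5407 rad/s = 0.5407 / 0.10471976 = 5.1633047 rpm ≈ 5.163 rpm (4 s.f.). Final answer: 5.163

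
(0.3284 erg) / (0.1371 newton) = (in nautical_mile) 1 erg = 1e-07 J, so 0.3284 erg = 0.3284 * 1e-07 = 3.284e-08 J. 0.1371 newton = 0.1371 N. Combine: 3.284e-08 J / 0.1371 N = 2.3953319e-07 m. 1 nautical_mile = 1852 m, so 2.3953319e-07 m = 2.3953319e-07 / 1852 = 1.2933757e-10 nautical_mile ≈ 1.293e-10 nautical_mile (4 s.f.). Final answer: 1.293e-10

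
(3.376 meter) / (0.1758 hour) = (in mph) 0.01193. Check: 3.376 meter = 3.376 m. 1 hour = 3600 s, so 0.1758 hour = 0.1758 * 3600 = 632.88 s. Combine: 3.376 m / 632.88 s = 0.0053343446 m/s. 1 mph = 0.44704 m/s, so 0.0053343446 m/s = 0.0053343446 / 0.44704 = 0.011932589 mph ≈ 0.01193 mph (4 s.f.).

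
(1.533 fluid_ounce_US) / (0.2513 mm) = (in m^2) 0.1804. Check: 1 fluid_ounce_US = 2.957353e-05 m^3, so 1.533 fluid_ounce_US = 1.533 * 2.957353e-05 = 4.5336221e-05 m^3. 1 mm = 0.001 m, so 0.2513 mm = 0.2513 * 0.001 = 0.0002513 m. Combine: 4.5336221e-05 m^3 / 0.0002513 m = 0.18040677 m^2. Result: 0.18040677 m^2 ≈ 0.1804 m^2 (4 s.f.).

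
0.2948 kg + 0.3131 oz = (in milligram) 0.2948 kg is already in kg. 1 oz = 0.028349523 kg, so 0.3131 oz = 0.3131 * 0.028349523 = 0.0088762357 kg. Sum: 0.2948 + 0.0088762357 = 0.30367624 kg. 1 milligram = 1e-06 kg, so 0.30367624 kg = 0.30367624 / 1e-06 = 303676.24 milligram ≈ 3.037e+05 milligram (4 s.f.). Final answer: 3.037e+05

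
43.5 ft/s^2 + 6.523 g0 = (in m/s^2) 1 ft/s^2 = 0.3048 m/s^2, so 43.5 ft/s^2 = 43.5 * 0.3048 = 13.2588 m/s^2. 1 g0 = 9.80665 m/s^2, so 6.523 g0 = 6.523 * 9.80665 = 63.968778 m/s^2. Sum: 13.2588 + 63.968778 = 77.227578 m/s^2. Result: 77.227578 m/s^2 ≈ 77.23 m/s^2 (4 s.f.). Final answer: 77.23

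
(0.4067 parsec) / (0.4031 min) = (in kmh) 1 parsec = 3.0856776e+16 m, so 0.4067 parsec = 0.4067 * 3.0856776e+16 = 1.2549451e+16 m. 1 min = 60 s, so 0.4031 min = 0.4031 * 60 = 24.186 s. Combine: 1.2549451e+16 m / 24.186 s = 5.1887252e+14 m/s. 1 kmh = 0.27777778 m/s, so 5.1887252e+14 m/s = 5.1887252e+14 / 0.27777778 = 1.8679411e+15 kmh ≈ 1.868e+15 kmh (4 s.f.). Final answer: 1.868e+15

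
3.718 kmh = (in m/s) 1 kmh = 0.27777778 m/s, so 3.718 kmh = 3.718 * 0.27777778 = 1.0327778 m/s. Result: 1.0327778 m/s ≈ 1.033 m/s (4 s.f.). Final answer: 1.033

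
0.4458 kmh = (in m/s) 1 kmh = 0.27777778 m/s, so 0.4458 kmh = 0.4458 * 0.27777778 = 0.12383333 m/s. Result: 0.12383333 m/s ≈ 0.1238 m/s (4 s.f.). Final answer: 0.1238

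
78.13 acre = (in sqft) 3.403e+06. Check: 1 acre = 4046.8564 m^2, so 78.13 acre = 78.13 * 4046.8564 = 316180.89 m^2. 1 sqft = 0.09290304 m^2, so 316180.89 m^2 = 316180.89 / 0.09290304 = 3403342.8 sqft ≈ 3.403e+06 sqft (4 s.f.).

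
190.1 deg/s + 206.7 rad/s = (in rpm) 1 deg/s = 0.017453293 rad/s, so 190.1 deg/s = 190.1 * 0.017453293 = 3.3178709 rad/s. 206.7 rad/s is already in rad/s. Sum: 3.3178709 + 206.7 = 210.01787 rad/s. 1 rpm = 0.10471976 rad/s, so 210.01787 rad/s = 210.01787 / 0.10471976 = 2005.5229 rpm ≈ 2006 rpm (4 s.f.). Final answer: 2006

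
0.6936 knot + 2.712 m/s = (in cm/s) 1 knot = 0.51444444 m/s, so 0.6936 knot = 0.6936 * 0.51444444 = 0.35681867 m/s. 2.712 m/s is already in m/s. Sum: 0.35681867 + 2.712 = 3.0688187 m/s. 1 cm/s = 0.01 m/s, so 3.0688187 m/s = 3.0688187 / 0.01 = 306.88187 cm/s ≈ 306.9 cm/s (4 s.f.). Final answer: 306.9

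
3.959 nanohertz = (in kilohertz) 3.959e-12. Check: 1 nanohertz = 1e-09 Hz, so 3.959 nanohertz = 3.959 * 1e-09 = 3.959e-09 Hz. 1 kilohertz = 1000 Hz, so 3.959e-09 Hz = 3.959e-09 / 1000 = 3.959e-12 kilohertz.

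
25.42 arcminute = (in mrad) 7.394. Check: 1 arcminute = 0.00029088821 rad, so 25.42 arcminute = 25.42 * 0.00029088821 = 0.0073943783 rad. 1 mrad = 0.001 rad, so 0.0073943783 rad = 0.0073943783 / 0.001 = 7.3943783 mrad ≈ 7.394 mrad (4 s.f.).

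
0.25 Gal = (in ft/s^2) 0.008202. Check: 1 Gal = 0.01 m/s^2, so 0.25 Gal = 0.25 * 0.01 = 0.0025 m/s^2. 1 ft/s^2 = 0.3048 m/s^2, so 0.0025 m/s^2 = 0.0025 / 0.3048 = 0.0082020997 ft/s^2 ≈ 0.008202 ft/s^2 (4 s.f.).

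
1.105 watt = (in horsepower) 1.105 watt = 1.105 W. 1 horsepower = 745.69987 W, so 1.105 W = 1.105 / 745.69987 = 0.0014818294 horsepower ≈ 0.001482 horsepower (4 s.f.). Final answer: 0.001482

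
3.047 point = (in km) 1.075e-06. Check: 1 point = 0.00035277778 m, so 3.047 point = 3.047 * 0.00035277778 = 0.0010749139 m. 1 km = 1000 m, so 0.0010749139 m = 0.0010749139 / 1000 = 1.0749139e-06 km ≈ 1.075e-06 km (4 s.f.).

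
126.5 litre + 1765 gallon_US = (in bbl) 1 litre = 0.001 m^3, so 126.5 litre = 126.5 * 0.001 = 0.1265 m^3. 1 gallon_US = 0.0037854118 m^3, so 1765 gallon_US = 1765 * 0.0037854118 = 6.6812518 m^3. Sum: 0.1265 + 6.6812518 = 6.8077518 m^3. 1 bbl = 0.15898729 m^3, so 6.8077518 m^3 = 6.8077518 / 0.15898729 = 42.819471 bbl ≈ 42.82 bbl (4 s.f.). Final answer: 42.82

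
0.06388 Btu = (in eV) 4.207e+20. Check: 1 Btu = 1055.0559 J, so 0.06388 Btu = 0.06388 * 1055.0559 = 67.396968 J. 1 eV = 1.6021766e-19 J, so 67.396968 J = 67.396968 / 1.6021766e-19 = 4.2065879e+20 eV ≈ 4.207e+20 eV (4 s.f.).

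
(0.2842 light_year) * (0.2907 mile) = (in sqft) 1 light_year = 9.4607305e+15 m, so 0.2842 light_year = 0.2842 * 9.4607305e+15 = 2.6887396e+15 m. 1 mile = 1609.344 m, so 0.2907 mile = 0.2907 * 1609.344 = 467.8363 m. Combine: 2.6887396e+15 m * 467.8363 m = 1.25789e+18 m^2. 1 sqft = 0.09290304 m^2, so 1.25789e+18 m^2 = 1.25789e+18 / 0.09290304 = 1.3539815e+19 sqft ≈ 1.354e+19 sqft (4 s.f.). Final answer: 1.354e+19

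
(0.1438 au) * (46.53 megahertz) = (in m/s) 1 au = 1.4959787e+11 m, so 0.1438 au = 0.1438 * 1.4959787e+11 = 2.1512174e+10 m. 1 megahertz = 1000000 Hz, so 46.53 megahertz = 46.53 * 1000000 = 46530000 Hz. Combine: 2.1512174e+10 m * 46530000 Hz = 1.0009614e+18 m/s. Result: 1.0009614e+18 m/s ≈ 1.001e+18 m/s (4 s.f.). Final answer: 1.001e+18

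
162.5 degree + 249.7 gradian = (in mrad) 1 degree = 0.017453293 rad, so 162.5 degree = 162.5 * 0.017453293 = 2.83616 rad. 1 gradian = 0.015707963 rad, so 249.7 gradian = 249.7 * 0.015707963 = 3.9222784 rad. Sum: 2.83616 + 3.9222784 = 6.7584385 rad. 1 mrad = 0.001 rad, so 6.7584385 rad = 6.7584385 / 0.001 = 6758.4385 mrad ≈ 6758 mrad (4 s.f.). Final answer: 6758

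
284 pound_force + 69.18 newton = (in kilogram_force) 1 pound_force = 4.4482216 N, so 284 pound_force = 284 * 4.4482216 = 1263.2949 N. 69.18 newton = 69.18 N. Sum: 1263.2949 + 69.18 = 1332.4749 N. 1 kilogram_force = 9.80665 N, so 1332.4749 N = 1332.4749 / 9.80665 = 135.87463 kilogram_force ≈ 135.9 kilogram_force (4 s.f.). Final answer: 135.9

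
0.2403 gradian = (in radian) 1 gradian = 0.015707963 rad, so 0.2403 gradian = 0.2403 * 0.015707963 = 0.0037746236 rad. 0.0037746236 rad = 0.0037746236 radian ≈ 0.003775 radian (4 s.f.). Final answer: 0.003775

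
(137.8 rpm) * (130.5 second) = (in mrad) 1 rpm = 0.10471976 rad/s, so 137.8 rpm = 137.8 * 0.10471976 = 14.430382 rad/s. 130.5 second = 130.5 s. Combine: 14.430382 rad/s * 130.5 s = 1883.1649 rad. 1 mrad = 0.001 rad, so 1883.1649 rad = 1883.1649 / 0.001 = 1883164.9 mrad ≈ 1.883e+06 mrad (4 s.f.). Final answer: 1.883e+06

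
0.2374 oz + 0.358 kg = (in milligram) 3.647e+05. Check: 1 oz = 0.028349523 kg, so 0.2374 oz = 0.2374 * 0.028349523 = 0.0067301768 kg. 0.358 kg is already in kg. Sum: 0.0067301768 + 0.358 = 0.36473018 kg. 1 milligram = 1e-06 kg, so 0.36473018 kg = 0.36473018 / 1e-06 = 364730.18 milligram ≈ 3.647e+05 milligram (4 s.f.).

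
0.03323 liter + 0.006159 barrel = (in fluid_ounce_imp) 1 liter = 0.001 m^3, so 0.03323 liter = 0.03323 * 0.001 = 3.323e-05 m^3. 1 barrel = 0.15898729 m^3, so 0.006159 barrel = 0.006159 * 0.15898729 = 0.00097920275 m^3. Sum: 3.323e-05 + 0.00097920275 = 0.0010124327 m^3. 1 fluid_ounce_imp = 2.8413063e-05 m^3, so 0.0010124327 m^3 = 0.0010124327 / 2.8413063e-05 = 35.632651 fluid_ounce_imp ≈ 35.63 fluid_ounce_imp (4 s.f.). Final answer: 35.63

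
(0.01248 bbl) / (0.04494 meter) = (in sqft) 0.4752. Check: 1 bbl = 0.15898729 m^3, so 0.01248 bbl = 0.01248 * 0.15898729 = 0.0019841614 m^3. 0.04494 meter = 0.04494 m. Combine: 0.0019841614 m^3 / 0.04494 m = 0.044151345 m^2. 1 sqft = 0.09290304 m^2, so 0.044151345 m^2 = 0.044151345 / 0.09290304 = 0.47524112 sqft ≈ 0.4752 sqft (4 s.f.).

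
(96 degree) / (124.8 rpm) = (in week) 1 degree = 0.017453293 rad, so 96 degree = 96 * 0.017453293 = 1.6755161 rad. 1 rpm = 0.10471976 rad/s, so 124.8 rpm = 124.8 * 0.10471976 = 13.069025 rad/s. Combine: 1.6755161 rad / 13.069025 rad/s = 0.12820513 s. 1 week = 604800 s, so 0.12820513 s = 0.12820513 / 604800 = 2.1197938e-07 week ≈ 2.12e-07 week (4 s.f.). Final answer: 2.12e-07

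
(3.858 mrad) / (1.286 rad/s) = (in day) 3.472e-08. Check: 1 mrad = 0.001 rad, so 3.858 mrad = 3.858 * 0.001 = 0.003858 rad. 1.286 rad/s is already in rad/s. Combine: 0.003858 rad / 1.286 rad/s = 0.003 s. 1 day = 86400 s, so 0.003 s = 0.003 / 86400 = 3.4722222e-08 day ≈ 3.472e-08 day (4 s.f.).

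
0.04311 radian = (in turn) 0.04311 radian = 0.04311 rad. 1 turn = 6.2831853 rad, so 0.04311 rad = 0.04311 / 6.2831853 = 0.0068611696 turn ≈ 0.006861 turn (4 s.f.). Final answer: 0.006861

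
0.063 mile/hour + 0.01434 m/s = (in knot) 0.08262. Check: 1 mile/hour = 0.44704 m/s, so 0.063 mile/hour = 0.063 * 0.44704 = 0.02816352 m/s. 0.01434 m/s is already in m/s. Sum: 0.02816352 + 0.01434 = 0.04250352 m/s. 1 knot = 0.51444444 m/s, so 0.04250352 m/s = 0.04250352 / 0.51444444 = 0.082620233 knot ≈ 0.08262 knot (4 s.f.).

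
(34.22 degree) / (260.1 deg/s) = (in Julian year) 4.169e-09. Check: 1 degree = 0.017453293 rad, so 34.22 degree = 34.22 * 0.017453293 = 0.59725167 rad. 1 deg/s = 0.017453293 rad/s, so 260.1 deg/s = 260.1 * 0.017453293 = 4.5396014 rad/s. Combine: 0.59725167 rad / 4.5396014 rad/s = 0.13156478 s. 1 Julian year = 31557600 s, so 0.13156478 s = 0.13156478 / 31557600 = 4.1690364e-09 Julian year ≈ 4.169e-09 Julian year (4 s.f.).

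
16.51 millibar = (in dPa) 1 millibar = 100 Pa, so 16.51 millibar = 16.51 * 100 = 1651 Pa. 1 dPa = 0.1 Pa, so 1651 Pa = 1651 / 0.1 = 16510 dPa ≈ 1.651e+04 dPa (4 s.f.). Final answer: 1.651e+04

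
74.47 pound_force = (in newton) 331.3. Check: 1 pound_force = 4.4482216 N, so 74.47 pound_force = 74.47 * 4.4482216 = 331.25906 N. 331.25906 N = 331.25906 newton ≈ 331.3 newton (4 s.f.).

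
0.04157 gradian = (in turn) 0.0001039. Check: 1 gradian = 0.015707963 rad, so 0.04157 gradian = 0.04157 * 0.015707963 = 0.00065298003 rad. 1 turn = 6.2831853 rad, so 0.00065298003 rad = 0.00065298003 / 6.2831853 = 0.000103925 turn ≈ 0.0001039 turn (4 s.f.).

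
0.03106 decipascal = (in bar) 1 decipascal = 0.1 Pa, so 0.03106 decipascal = 0.03106 * 0.1 = 0.003106 Pa. 1 bar = 100000 Pa, so 0.003106 Pa = 0.003106 / 100000 = 3.106e-08 bar. Final answer: 3.106e-08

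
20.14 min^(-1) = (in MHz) 3.357e-07. Check: 1 min^(-1) = 0.016666667 Hz, so 20.14 min^(-1) = 20.14 * 0.016666667 = 0.33566667 Hz. 1 MHz = 1000000 Hz, so 0.33566667 Hz = 0.33566667 / 1000000 = 3.3566667e-07 MHz ≈ 3.357e-07 MHz (4 s.f.).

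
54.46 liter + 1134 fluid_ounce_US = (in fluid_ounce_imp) 3097. Check: 1 liter = 0.001 m^3, so 54.46 liter = 54.46 * 0.001 = 0.05446 m^3. 1 fluid_ounce_US = 2.957353e-05 m^3, so 1134 fluid_ounce_US = 1134 * 2.957353e-05 = 0.033536383 m^3. Sum: 0.05446 + 0.033536383 = 0.087996383 m^3. 1 fluid_ounce_imp = 2.8413063e-05 m^3, so 0.087996383 m^3 = 0.087996383 / 2.8413063e-05 = 3097.0397 fluid_ounce_imp ≈ 3097 fluid_ounce_imp (4 s.f.).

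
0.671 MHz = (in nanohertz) 1 MHz = 1000000 Hz, so 0.671 MHz = 0.671 * 1000000 = 671000 Hz. 1 nanohertz = 1e-09 Hz, so 671000 Hz = 671000 / 1e-09 = 6.71e+14 nanohertz. Final answer: 6.71e+14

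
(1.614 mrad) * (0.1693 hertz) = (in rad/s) 0.0002733. Check: 1 mrad = 0.001 rad, so 1.614 mrad = 1.614 * 0.001 = 0.001614 rad. 0.1693 hertz = 0.1693 Hz. Combine: 0.001614 rad * 0.1693 Hz = 0.0002732502 rad/s. Result: 0.0002732502 rad/s ≈ 0.0002733 rad/s (4 s.f.).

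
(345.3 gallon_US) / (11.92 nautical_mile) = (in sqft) 1 gallon_US = 0.0037854118 m^3, so 345.3 gallon_US = 345.3 * 0.0037854118 = 1.3071027 m^3. 1 nautical_mile = 1852 m, so 11.92 nautical_mile = 11.92 * 1852 = 22075.84 m. Combine: 1.3071027 m^3 / 22075.84 m = 5.9209647e-05 m^2. 1 sqft = 0.09290304 m^2, so 5.9209647e-05 m^2 = 5.9209647e-05 / 0.09290304 = 0.00063732733 sqft ≈ 0.0006373 sqft (4 s.f.). Final answer: 0.0006373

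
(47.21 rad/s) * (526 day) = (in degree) 47.21 rad/s is already in rad/s. 1 day = 86400 s, so 526 day = 526 * 86400 = 45446400 s. Combine: 47.21 rad/s * 45446400 s = 2.1455245e+09 rad. 1 degree = 0.017453293 rad, so 2.1455245e+09 rad = 2.1455245e+09 / 0.017453293 = 1.229295e+11 degree ≈ 1.229e+11 degree (4 s.f.). Final answer: 1.229e+11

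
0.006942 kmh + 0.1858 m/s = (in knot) 0.3649. Check: 1 kmh = 0.27777778 m/s, so 0.006942 kmh = 0.006942 * 0.27777778 = 0.0019283333 m/s. 0.1858 m/s is already in m/s. Sum: 0.0019283333 + 0.1858 = 0.18772833 m/s. 1 knot = 0.51444444 m/s, so 0.18772833 m/s = 0.18772833 / 0.51444444 = 0.36491469 knot ≈ 0.3649 knot (4 s.f.).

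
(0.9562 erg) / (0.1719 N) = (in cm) 1 erg = 1e-07 J, so 0.9562 erg = 0.9562 * 1e-07 = 9.562e-08 J. 0.1719 N is already in N. Combine: 9.562e-08 J / 0.1719 N = 5.5625364e-07 m. 1 cm = 0.01 m, so 5.5625364e-07 m = 5.5625364e-07 / 0.01 = 5.5625364e-05 cm ≈ 5.563e-05 cm (4 s.f.). Final answer: 5.563e-05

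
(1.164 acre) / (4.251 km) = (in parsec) 3.591e-17. Check: 1 acre = 4046.8564 m^2, so 1.164 acre = 1.164 * 4046.8564 = 4710.5409 m^2. 1 km = 1000 m, so 4.251 km = 4.251 * 1000 = 4251 m. Combine: 4710.5409 m^2 / 4251 m = 1.1081018 m. 1 parsec = 3.0856776e+16 m, so 1.1081018 m = 1.1081018 / 3.0856776e+16 = 3.5911135e-17 parsec ≈ 3.591e-17 parsec (4 s.f.).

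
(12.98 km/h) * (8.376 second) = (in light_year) 3.192e-15. Check: 1 km/h = 0.27777778 m/s, so 12.98 km/h = 12.98 * 0.27777778 = 3.6055556 m/s. 8.376 second = 8.376 s. Combine: 3.6055556 m/s * 8.376 s = 30.200133 m. 1 light_year = 9.4607305e+15 m, so 30.200133 m = 30.200133 / 9.4607305e+15 = 3.1921566e-15 light_year ≈ 3.192e-15 light_year (4 s.f.).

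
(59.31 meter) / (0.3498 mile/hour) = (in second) 379.3. Check: 59.31 meter = 59.31 m. 1 mile/hour = 0.44704 m/s, so 0.3498 mile/hour = 0.3498 * 0.44704 = 0.15637459 m/s. Combine: 59.31 m / 0.15637459 m/s = 379.28157 s. 379.28157 s = 379.28157 second ≈ 379.3 second (4 s.f.).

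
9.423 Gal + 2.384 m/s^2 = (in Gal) 1 Gal = 0.01 m/s^2, so 9.423 Gal = 9.423 * 0.01 = 0.09423 m/s^2. 2.384 m/s^2 is already in m/s^2. Sum: 0.09423 + 2.384 = 2.47823 m/s^2. 1 Gal = 0.01 m/s^2, so 2.47823 m/s^2 = 2.47823 / 0.01 = 247.823 Gal ≈ 247.8 Gal (4 s.f.). Final answer: 247.8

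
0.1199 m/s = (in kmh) 0.4316. Check: 1 kmh = 0.27777778 m/s, so 0.1199 m/s = 0.1199 / 0.27777778 = 0.43164 kmh ≈ 0.4316 kmh (4 s.f.).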